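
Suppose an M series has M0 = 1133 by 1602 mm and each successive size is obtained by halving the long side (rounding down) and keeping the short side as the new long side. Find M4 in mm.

283 × 400 mm

M1: ⌊1602/2⌋ × 1133 = 801 × 1133 mm
M2: ⌊1133/2⌋ × 801 = 566 × 801 mm
M3: ⌊801/2⌋ × 566 = 400 × 566 mm
M4: ⌊566/2⌋ × 400 = 283 × 400 mm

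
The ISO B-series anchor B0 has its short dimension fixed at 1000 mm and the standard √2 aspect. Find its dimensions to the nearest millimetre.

1000 × 1414 mm

Short side = 1000 mm; long side = 1000√2 ≈ 1414.2 mm.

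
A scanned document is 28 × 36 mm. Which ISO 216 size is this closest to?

Aspect ratio 36/28 ≈ 1.286 (ISO target is √2 ≈ 1.414).
In the A-series (A0 area = 1 m²): A10 = 26 × 37 mm.
Off by 3 mm total — nearest standard size.

A10 (26 × 37 mm)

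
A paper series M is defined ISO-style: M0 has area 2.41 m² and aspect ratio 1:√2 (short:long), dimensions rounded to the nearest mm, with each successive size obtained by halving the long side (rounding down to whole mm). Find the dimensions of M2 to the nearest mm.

652 × 923 mm

Let M0's short side be w mm. w · w√2 = 2.41 m² = 2,410,000 mm², so w ≈ 1305.4 mm and w√2 ≈ 1846.1 mm → M0 = 1305 × 1846 mm.
M1: ⌊1846/2⌋ × 1305 = 923 × 1305 mm
M2: ⌊1305/2⌋ × 923 = 652 × 923 mm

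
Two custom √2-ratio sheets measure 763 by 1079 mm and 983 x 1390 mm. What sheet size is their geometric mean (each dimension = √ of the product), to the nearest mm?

866 × 1225 mm

Short side: √(763 · 983) = √750029 ≈ 866.0 → 866 mm
Long side: √(1079 · 1390) = √1499810 ≈ 1224.7 → 1225 mm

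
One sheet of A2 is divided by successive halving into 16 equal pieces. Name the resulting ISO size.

A6

16 = 2^4, so 4 halving steps.
A2 → A3 → … → A6 after 4 steps.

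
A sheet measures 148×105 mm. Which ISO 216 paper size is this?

Aspect ratio 148/105 ≈ 1.410 — close to the ISO √2 ≈ 1.414.
In the A-series (A0 area = 1 m²): A6 = 105 × 148 mm.

A6 (105 × 148 mm)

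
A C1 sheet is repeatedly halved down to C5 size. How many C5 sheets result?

Each ISO step halves the sheet: 1 × C1 → 2 × C2 → 4 × C3 → 8 × C4 → …
From C1 to C5 is 4 halving steps: 2^4 = 16.

16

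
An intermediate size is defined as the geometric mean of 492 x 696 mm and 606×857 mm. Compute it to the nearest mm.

Short side: √(492 · 606) = √298152 ≈ 546.0 → 546 mm
Long side: √(696 · 857) = √596472 ≈ 772.3 → 772 mm

546 × 772 mm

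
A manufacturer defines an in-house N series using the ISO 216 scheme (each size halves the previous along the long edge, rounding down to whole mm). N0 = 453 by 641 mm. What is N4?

N1: ⌊641/2⌋ × 453 = 320 × 453 mm
N2: ⌊453/2⌋ × 320 = 226 × 320 mm
N3: ⌊320/2⌋ × 226 = 160 × 226 mm
N4: ⌊226/2⌋ × 160 = 113 × 160 mm

113 × 160 mm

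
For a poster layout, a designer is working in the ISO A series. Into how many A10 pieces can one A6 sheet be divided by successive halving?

16

Each ISO step halves the sheet: 1 × A6 → 2 × A7 → 4 × A8 → 8 × A9 → …
From A6 to A10 is 4 halving steps: 2^4 = 16.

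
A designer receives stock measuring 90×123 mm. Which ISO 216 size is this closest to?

Aspect ratio 123/90 ≈ 1.367 (ISO target is √2 ≈ 1.414).
In the B-series (B0 = 1000 × 1414 mm): B7 = 88 × 125 mm.
Off by 4 mm total — nearest standard size.

B7 (88 × 125 mm)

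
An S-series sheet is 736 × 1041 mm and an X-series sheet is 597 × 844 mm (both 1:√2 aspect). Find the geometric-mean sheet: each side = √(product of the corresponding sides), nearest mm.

663 × 937 mm

Short side: √(736 · 597) = √439392 ≈ 662.9 → 663 mm
Long side: √(1041 · 844) = √878604 ≈ 937.3 → 937 mm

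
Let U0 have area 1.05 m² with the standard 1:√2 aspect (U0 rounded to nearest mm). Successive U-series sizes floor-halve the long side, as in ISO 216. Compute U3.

304 × 431 mm

Let U0's short side be w mm. w · w√2 = 1.05 m² = 1,050,000 mm², so w ≈ 861.7 mm and w√2 ≈ 1218.6 mm → U0 = 862 × 1219 mm.
U1: ⌊1219/2⌋ × 862 = 609 × 862 mm
U2: ⌊862/2⌋ × 609 = 431 × 609 mm
U3: ⌊609/2⌋ × 431 = 304 × 431 mm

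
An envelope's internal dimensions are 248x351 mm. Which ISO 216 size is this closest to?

B4 (250 × 353 mm)

Aspect ratio 351/248 ≈ 1.415 — close to the ISO √2 ≈ 1.414.
In the B-series (B0 = 1000 × 1414 mm): B4 = 250 × 353 mm.
Off by 4 mm total — nearest standard size.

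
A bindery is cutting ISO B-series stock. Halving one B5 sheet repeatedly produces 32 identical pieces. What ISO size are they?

B10

32 = 2^5, so 5 halving steps.
B5 → B6 → … → B10 after 5 steps.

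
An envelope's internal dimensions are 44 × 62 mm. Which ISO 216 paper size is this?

Aspect ratio 62/44 ≈ 1.409 — close to the ISO √2 ≈ 1.414.
In the B-series (B0 = 1000 × 1414 mm): B9 = 44 × 62 mm.

B9 (44 × 62 mm)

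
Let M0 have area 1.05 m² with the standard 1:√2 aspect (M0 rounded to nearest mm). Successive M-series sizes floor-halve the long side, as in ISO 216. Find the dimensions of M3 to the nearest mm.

304 × 431 mm

Let M0's short side be w mm. w · w√2 = 1.05 m² = 1,050,000 mm², so w ≈ 861.7 mm and w√2 ≈ 1218.6 mm → M0 = 862 × 1219 mm.
M1: ⌊1219/2⌋ × 862 = 609 × 862 mm
M2: ⌊862/2⌋ × 609 = 431 × 609 mm
M3: ⌊609/2⌋ × 431 = 304 × 431 mm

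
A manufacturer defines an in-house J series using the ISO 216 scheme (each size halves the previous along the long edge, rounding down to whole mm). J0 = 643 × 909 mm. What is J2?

321 × 454 mm

J1: ⌊909/2⌋ × 643 = 454 × 643 mm
J2: ⌊643/2⌋ × 454 = 321 × 454 mm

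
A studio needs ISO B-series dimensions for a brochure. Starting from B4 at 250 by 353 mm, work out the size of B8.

B5: ⌊353/2⌋ × 250 = 176 × 250 mm
B6: ⌊250/2⌋ × 176 = 125 × 176 mm
B7: ⌊176/2⌋ × 125 = 88 × 125 mm
B8: ⌊125/2⌋ × 88 = 62 × 88 mm

62 × 88 mm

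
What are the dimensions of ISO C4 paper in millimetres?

229 × 324 mm

C0 = 917 × 1297 mm (C0 is the geometric mean of A0 and B0, aspect 1:√2).
C1: ⌊1297/2⌋ × 917 = 648 × 917 mm
C2: ⌊917/2⌋ × 648 = 458 × 648 mm
C3: ⌊648/2⌋ × 458 = 324 × 458 mm
C4: ⌊458/2⌋ × 324 = 229 × 324 mm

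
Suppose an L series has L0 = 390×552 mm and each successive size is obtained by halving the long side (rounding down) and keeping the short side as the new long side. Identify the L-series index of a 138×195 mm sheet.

L3

L0: 390 × 552 mm
L1: 276 × 390 mm
L2: 195 × 276 mm
L3: 138 × 195 mm
L4: 97 × 138 mm
→ matches L3.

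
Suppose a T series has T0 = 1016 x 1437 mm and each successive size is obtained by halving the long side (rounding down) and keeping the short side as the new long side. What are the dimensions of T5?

179 × 254 mm

T1: ⌊1437/2⌋ × 1016 = 718 × 1016 mm
T2: ⌊1016/2⌋ × 718 = 508 × 718 mm
T3: ⌊718/2⌋ × 508 = 359 × 508 mm
T4: ⌊508/2⌋ × 359 = 254 × 359 mm
T5: ⌊359/2⌋ × 254 = 179 × 254 mm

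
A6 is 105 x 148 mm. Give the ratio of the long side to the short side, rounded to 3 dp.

1.410

148 / 105 = 1.410
ISO 216 targets √2 ≈ 1.414; the -0.005 deviation is from mm rounding.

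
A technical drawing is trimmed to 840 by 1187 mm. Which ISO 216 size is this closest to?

Aspect ratio 1187/840 ≈ 1.413 — close to the ISO √2 ≈ 1.414.
In the A-series (A0 area = 1 m²): A0 = 841 × 1189 mm.
Off by 3 mm total — nearest standard size.

A0 (841 × 1189 mm)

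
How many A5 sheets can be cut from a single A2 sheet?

8

A2 = 420 × 594 mm; A5 = 148 × 210 mm.
Each halving step doubles the count; 3 steps from A2 to A5.
2^3 = 8.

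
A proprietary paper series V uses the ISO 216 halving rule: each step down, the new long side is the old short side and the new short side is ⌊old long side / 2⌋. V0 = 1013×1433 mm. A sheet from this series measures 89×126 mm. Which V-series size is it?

V0: 1013 × 1433 mm
V1: 716 × 1013 mm
V2: 506 × 716 mm
V3: 358 × 506 mm
V4: 253 × 358 mm
V5: 179 × 253 mm
V6: 126 × 179 mm
V7: 89 × 126 mm
V8: 63 × 89 mm
→ matches V7.

V7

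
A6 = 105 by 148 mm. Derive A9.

A7: ⌊148/2⌋ × 105 = 74 × 105 mm
A8: ⌊105/2⌋ × 74 = 52 × 74 mm
A9: ⌊74/2⌋ × 52 = 37 × 52 mm

37 × 52 mm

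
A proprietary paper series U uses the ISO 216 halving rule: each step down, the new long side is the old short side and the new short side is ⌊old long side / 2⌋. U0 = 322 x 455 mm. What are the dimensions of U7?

28 × 40 mm

U1 = 227 × 322 mm (from U0 by 1 halving).
U2: ⌊322/2⌋ × 227 = 161 × 227 mm
U3: ⌊227/2⌋ × 161 = 113 × 161 mm
U4: ⌊161/2⌋ × 113 = 80 × 113 mm
U5: ⌊113/2⌋ × 80 = 56 × 80 mm
U6: ⌊80/2⌋ × 56 = 40 × 56 mm
U7: ⌊56/2⌋ × 40 = 28 × 40 mm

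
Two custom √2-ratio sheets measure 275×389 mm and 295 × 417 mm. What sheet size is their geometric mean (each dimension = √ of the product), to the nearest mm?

285 × 403 mm

Short side: √(275 · 295) = √81125 ≈ 284.8 → 285 mm
Long side: √(389 · 417) = √162213 ≈ 402.8 → 403 mm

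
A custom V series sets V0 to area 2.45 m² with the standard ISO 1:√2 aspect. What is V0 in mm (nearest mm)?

1316 × 1861 mm

Let the short side be w mm. Then w · w√2 = 2.45 m² = 2,450,000 mm².
w² = 2,450,000/√2, so w ≈ 1316.2 mm; long side = w√2 ≈ 1861.4 mm.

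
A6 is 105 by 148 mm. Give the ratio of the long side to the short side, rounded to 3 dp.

1.410

148 / 105 = 1.410
ISO 216 targets √2 ≈ 1.414; the -0.005 deviation is from mm rounding.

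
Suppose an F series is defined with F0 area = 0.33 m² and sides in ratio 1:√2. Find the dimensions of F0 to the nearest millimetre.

483 × 683 mm

Let the short side be w mm. Then w · w√2 = 0.33 m² = 330,000 mm².
w² = 330,000/√2, so w ≈ 483.1 mm; long side = w√2 ≈ 683.1 mm.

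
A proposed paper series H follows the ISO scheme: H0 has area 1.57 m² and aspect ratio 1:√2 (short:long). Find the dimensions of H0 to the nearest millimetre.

Let the short side be w mm. Then w · w√2 = 1.57 m² = 1,570,000 mm².
w² = 1,570,000/√2, so w ≈ 1053.6 mm; long side = w√2 ≈ 1490.1 mm.

1054 × 1490 mm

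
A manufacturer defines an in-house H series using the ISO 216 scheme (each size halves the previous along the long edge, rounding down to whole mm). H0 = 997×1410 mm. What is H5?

176 × 249 mm

H1: ⌊1410/2⌋ × 997 = 705 × 997 mm
H2: ⌊997/2⌋ × 705 = 498 × 705 mm
H3: ⌊705/2⌋ × 498 = 352 × 498 mm
H4: ⌊498/2⌋ × 352 = 249 × 352 mm
H5: ⌊352/2⌋ × 249 = 176 × 249 mm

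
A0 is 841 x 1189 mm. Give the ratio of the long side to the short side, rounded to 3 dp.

1.414

1189 / 841 = 1.414
Matches √2 ≈ 1.414 — the ISO 216 defining ratio.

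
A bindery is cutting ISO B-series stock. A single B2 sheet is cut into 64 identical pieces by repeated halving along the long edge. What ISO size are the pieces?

B8

64 = 2^6, so 6 halving steps.
B2 → B3 → … → B8 after 6 steps.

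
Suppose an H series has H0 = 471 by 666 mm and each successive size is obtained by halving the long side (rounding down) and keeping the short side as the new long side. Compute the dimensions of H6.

58 × 83 mm

H1 = 333 × 471 mm (from H0 by 1 halving).
H2: ⌊471/2⌋ × 333 = 235 × 333 mm
H3: ⌊333/2⌋ × 235 = 166 × 235 mm
H4: ⌊235/2⌋ × 166 = 117 × 166 mm
H5: ⌊166/2⌋ × 117 = 83 × 117 mm
H6: ⌊117/2⌋ × 83 = 58 × 83 mm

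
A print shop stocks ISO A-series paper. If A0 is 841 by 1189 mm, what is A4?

210 × 297 mm

A1: ⌊1189/2⌋ × 841 = 594 × 841 mm
A2: ⌊841/2⌋ × 594 = 420 × 594 mm
A3: ⌊594/2⌋ × 420 = 297 × 420 mm
A4: ⌊420/2⌋ × 297 = 210 × 297 mm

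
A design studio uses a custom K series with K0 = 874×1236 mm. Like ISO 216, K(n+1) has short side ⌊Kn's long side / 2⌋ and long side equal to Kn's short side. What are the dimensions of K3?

309 × 437 mm

K1: ⌊1236/2⌋ × 874 = 618 × 874 mm
K2: ⌊874/2⌋ × 618 = 437 × 618 mm
K3: ⌊618/2⌋ × 437 = 309 × 437 mm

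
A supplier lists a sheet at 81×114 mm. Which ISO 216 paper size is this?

Aspect ratio 114/81 ≈ 1.407 — close to the ISO √2 ≈ 1.414.
In the C-series (envelope sizes, between A and B): C7 = 81 × 114 mm.

C7 (81 × 114 mm)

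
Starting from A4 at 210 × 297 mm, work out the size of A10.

26 × 37 mm

A5: ⌊297/2⌋ × 210 = 148 × 210 mm
A6: ⌊210/2⌋ × 148 = 105 × 148 mm
A7: ⌊148/2⌋ × 105 = 74 × 105 mm
A8: ⌊105/2⌋ × 74 = 52 × 74 mm
A9: ⌊74/2⌋ × 52 = 37 × 52 mm
A10: ⌊52/2⌋ × 37 = 26 × 37 mm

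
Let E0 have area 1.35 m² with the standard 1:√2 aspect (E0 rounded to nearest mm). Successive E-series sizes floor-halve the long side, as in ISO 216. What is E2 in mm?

488 × 691 mm

Let E0's short side be w mm. w · w√2 = 1.35 m² = 1,350,000 mm², so w ≈ 977.0 mm and w√2 ≈ 1381.7 mm → E0 = 977 × 1382 mm.
E1: ⌊1382/2⌋ × 977 = 691 × 977 mm
E2: ⌊977/2⌋ × 691 = 488 × 691 mm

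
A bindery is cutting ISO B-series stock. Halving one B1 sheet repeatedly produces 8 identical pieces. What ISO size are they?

B4

8 = 2^3, so 3 halving steps.
B1 → B2 → … → B4 after 3 steps.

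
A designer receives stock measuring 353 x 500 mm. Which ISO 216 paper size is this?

Aspect ratio 500/353 ≈ 1.416 — close to the ISO √2 ≈ 1.414.
In the B-series (B0 = 1000 × 1414 mm): B3 = 353 × 500 mm.

B3 (353 × 500 mm)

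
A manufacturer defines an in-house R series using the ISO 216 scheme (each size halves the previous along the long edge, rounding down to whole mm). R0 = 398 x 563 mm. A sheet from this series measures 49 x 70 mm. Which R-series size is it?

R0: 398 × 563 mm
R1: 281 × 398 mm
R2: 199 × 281 mm
R3: 140 × 199 mm
R4: 99 × 140 mm
R5: 70 × 99 mm
R6: 49 × 70 mm
R7: 35 × 49 mm
→ matches R6.

R6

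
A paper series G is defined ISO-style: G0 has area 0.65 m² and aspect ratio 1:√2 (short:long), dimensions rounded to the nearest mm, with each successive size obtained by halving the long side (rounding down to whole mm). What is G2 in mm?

339 × 479 mm

Let G0's short side be w mm. w · w√2 = 0.65 m² = 650,000 mm², so w ≈ 678.0 mm and w√2 ≈ 958.8 mm → G0 = 678 × 959 mm.
G1: ⌊959/2⌋ × 678 = 479 × 678 mm
G2: ⌊678/2⌋ × 479 = 339 × 479 mm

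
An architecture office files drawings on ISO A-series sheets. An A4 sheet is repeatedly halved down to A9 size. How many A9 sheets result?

Each ISO step halves the sheet: 1 × A4 → 2 × A5 → 4 × A6 → 8 × A7 → …
From A4 to A9 is 5 halving steps: 2^5 = 32.

32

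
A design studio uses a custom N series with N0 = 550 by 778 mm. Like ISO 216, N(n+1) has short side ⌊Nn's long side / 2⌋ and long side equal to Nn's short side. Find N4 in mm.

N1 = 389 × 550 mm (from N0 by 1 halving).
N2: ⌊550/2⌋ × 389 = 275 × 389 mm
N3: ⌊389/2⌋ × 275 = 194 × 275 mm
N4: ⌊275/2⌋ × 194 = 137 × 194 mm

137 × 194 mm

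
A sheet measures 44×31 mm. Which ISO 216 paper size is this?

B10 (31 × 44 mm)

Aspect ratio 44/31 ≈ 1.419 — close to the ISO √2 ≈ 1.414.
In the B-series (B0 = 1000 × 1414 mm): B10 = 31 × 44 mm.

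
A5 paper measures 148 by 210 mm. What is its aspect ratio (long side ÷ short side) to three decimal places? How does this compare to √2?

1.419

210 / 148 = 1.419
ISO 216 targets √2 ≈ 1.414; the +0.005 deviation is from mm rounding.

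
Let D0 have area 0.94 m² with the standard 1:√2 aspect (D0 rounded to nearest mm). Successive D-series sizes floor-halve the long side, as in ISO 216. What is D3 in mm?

Let D0's short side be w mm. w · w√2 = 0.94 m² = 940,000 mm², so w ≈ 815.3 mm and w√2 ≈ 1153.0 mm → D0 = 815 × 1153 mm.
D1: ⌊1153/2⌋ × 815 = 576 × 815 mm
D2: ⌊815/2⌋ × 576 = 407 × 576 mm
D3: ⌊576/2⌋ × 407 = 288 × 407 mm

288 × 407 mm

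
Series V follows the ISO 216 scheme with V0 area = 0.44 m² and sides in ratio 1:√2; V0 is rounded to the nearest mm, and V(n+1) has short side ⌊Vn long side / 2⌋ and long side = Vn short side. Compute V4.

139 × 197 mm

Let V0's short side be w mm. w · w√2 = 0.44 m² = 440,000 mm², so w ≈ 557.8 mm and w√2 ≈ 788.8 mm → V0 = 558 × 789 mm.
V1: ⌊789/2⌋ × 558 = 394 × 558 mm
V2: ⌊558/2⌋ × 394 = 279 × 394 mm
V3: ⌊394/2⌋ × 279 = 197 × 279 mm
V4: ⌊279/2⌋ × 197 = 139 × 197 mm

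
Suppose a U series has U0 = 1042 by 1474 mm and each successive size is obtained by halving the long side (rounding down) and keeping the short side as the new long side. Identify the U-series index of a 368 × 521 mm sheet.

U0: 1042 × 1474 mm
U1: 737 × 1042 mm
U2: 521 × 737 mm
U3: 368 × 521 mm
U4: 260 × 368 mm
→ matches U3.

U3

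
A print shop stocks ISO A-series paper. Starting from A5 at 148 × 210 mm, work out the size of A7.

A6: ⌊210/2⌋ × 148 = 105 × 148 mm
A7: ⌊148/2⌋ × 105 = 74 × 105 mm

74 × 105 mm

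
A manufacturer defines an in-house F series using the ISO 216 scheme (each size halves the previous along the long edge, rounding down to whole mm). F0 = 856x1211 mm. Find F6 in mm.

F1 = 605 × 856 mm (from F0 by 1 halving).
F2: ⌊856/2⌋ × 605 = 428 × 605 mm
F3: ⌊605/2⌋ × 428 = 302 × 428 mm
F4: ⌊428/2⌋ × 302 = 214 × 302 mm
F5: ⌊302/2⌋ × 214 = 151 × 214 mm
F6: ⌊214/2⌋ × 151 = 107 × 151 mm

107 × 151 mm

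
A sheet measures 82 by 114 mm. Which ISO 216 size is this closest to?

Aspect ratio 114/82 ≈ 1.390 (ISO target is √2 ≈ 1.414).
In the C-series (envelope sizes, between A and B): C7 = 81 × 114 mm.
Off by 1 mm total — nearest standard size.

C7 (81 × 114 mm)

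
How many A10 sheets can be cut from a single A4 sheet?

A4 = 210 × 297 mm; A10 = 26 × 37 mm.
Each halving step doubles the count; 6 steps from A4 to A10.
2^6 = 64.

64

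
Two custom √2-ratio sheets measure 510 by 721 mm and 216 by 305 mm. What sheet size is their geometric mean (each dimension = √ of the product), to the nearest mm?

Short side: √(510 · 216) = √110160 ≈ 331.9 → 332 mm
Long side: √(721 · 305) = √219905 ≈ 468.9 → 469 mm

332 × 469 mm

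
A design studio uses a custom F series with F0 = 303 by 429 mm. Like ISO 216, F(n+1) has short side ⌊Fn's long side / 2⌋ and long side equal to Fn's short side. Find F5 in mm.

F1: ⌊429/2⌋ × 303 = 214 × 303 mm
F2: ⌊303/2⌋ × 214 = 151 × 214 mm
F3: ⌊214/2⌋ × 151 = 107 × 151 mm
F4: ⌊151/2⌋ × 107 = 75 × 107 mm
F5: ⌊107/2⌋ × 75 = 53 × 75 mm

53 × 75 mm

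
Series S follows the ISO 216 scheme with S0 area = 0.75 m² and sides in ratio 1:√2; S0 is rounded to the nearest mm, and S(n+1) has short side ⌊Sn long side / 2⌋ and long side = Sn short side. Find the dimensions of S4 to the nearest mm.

182 × 257 mm

Let S0's short side be w mm. w · w√2 = 0.75 m² = 750,000 mm², so w ≈ 728.2 mm and w√2 ≈ 1029.9 mm → S0 = 728 × 1030 mm.
S1: ⌊1030/2⌋ × 728 = 515 × 728 mm
S2: ⌊728/2⌋ × 515 = 364 × 515 mm
S3: ⌊515/2⌋ × 364 = 257 × 364 mm
S4: ⌊364/2⌋ × 257 = 182 × 257 mm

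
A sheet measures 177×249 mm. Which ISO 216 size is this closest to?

B5 (176 × 250 mm)

Aspect ratio 249/177 ≈ 1.407 — close to the ISO √2 ≈ 1.414.
In the B-series (B0 = 1000 × 1414 mm): B5 = 176 × 250 mm.
Off by 2 mm total — nearest standard size.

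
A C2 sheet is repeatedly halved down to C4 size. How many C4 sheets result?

C2 = 458 × 648 mm; C4 = 229 × 324 mm.
Each halving step doubles the count; 2 steps from C2 to C4.
2^2 = 4.

4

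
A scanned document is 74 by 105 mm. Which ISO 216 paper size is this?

A7 (74 × 105 mm)

Aspect ratio 105/74 ≈ 1.419 — close to the ISO √2 ≈ 1.414.
In the A-series (A0 area = 1 m²): A7 = 74 × 105 mm.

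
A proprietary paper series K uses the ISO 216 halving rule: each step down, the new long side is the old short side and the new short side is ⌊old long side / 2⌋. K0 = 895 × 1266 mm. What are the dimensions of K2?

447 × 633 mm

K1: ⌊1266/2⌋ × 895 = 633 × 895 mm
K2: ⌊895/2⌋ × 633 = 447 × 633 mm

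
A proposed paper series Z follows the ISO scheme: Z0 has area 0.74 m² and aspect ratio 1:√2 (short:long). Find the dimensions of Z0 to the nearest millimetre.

Let the short side be w mm. Then w · w√2 = 0.74 m² = 740,000 mm².
w² = 740,000/√2, so w ≈ 723.4 mm; long side = w√2 ≈ 1023.0 mm.

723 × 1023 mm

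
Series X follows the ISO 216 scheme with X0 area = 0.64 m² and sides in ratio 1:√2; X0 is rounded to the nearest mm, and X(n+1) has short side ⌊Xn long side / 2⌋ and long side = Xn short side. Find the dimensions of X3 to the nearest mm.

237 × 336 mm

Let X0's short side be w mm. w · w√2 = 0.64 m² = 640,000 mm², so w ≈ 672.7 mm and w√2 ≈ 951.4 mm → X0 = 673 × 951 mm.
X1: ⌊951/2⌋ × 673 = 475 × 673 mm
X2: ⌊673/2⌋ × 475 = 336 × 475 mm
X3: ⌊475/2⌋ × 336 = 237 × 336 mm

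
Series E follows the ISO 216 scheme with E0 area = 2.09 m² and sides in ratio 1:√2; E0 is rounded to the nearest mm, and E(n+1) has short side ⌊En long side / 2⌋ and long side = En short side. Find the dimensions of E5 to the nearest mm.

Let E0's short side be w mm. w · w√2 = 2.09 m² = 2,090,000 mm², so w ≈ 1215.7 mm and w√2 ≈ 1719.2 mm → E0 = 1216 × 1719 mm.
E1: ⌊1719/2⌋ × 1216 = 859 × 1216 mm
E2: ⌊1216/2⌋ × 859 = 608 × 859 mm
E3: ⌊859/2⌋ × 608 = 429 × 608 mm
E4: ⌊608/2⌋ × 429 = 304 × 429 mm
E5: ⌊429/2⌋ × 304 = 214 × 304 mm

214 × 304 mm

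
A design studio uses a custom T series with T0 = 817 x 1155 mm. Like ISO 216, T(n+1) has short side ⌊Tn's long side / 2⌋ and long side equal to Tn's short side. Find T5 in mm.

144 × 204 mm

T1: ⌊1155/2⌋ × 817 = 577 × 817 mm
T2: ⌊817/2⌋ × 577 = 408 × 577 mm
T3: ⌊577/2⌋ × 408 = 288 × 408 mm
T4: ⌊408/2⌋ × 288 = 204 × 288 mm
T5: ⌊288/2⌋ × 204 = 144 × 204 mm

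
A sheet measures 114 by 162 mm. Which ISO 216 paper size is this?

Aspect ratio 162/114 ≈ 1.421 — close to the ISO √2 ≈ 1.414.
In the C-series (envelope sizes, between A and B): C6 = 114 × 162 mm.

C6 (114 × 162 mm)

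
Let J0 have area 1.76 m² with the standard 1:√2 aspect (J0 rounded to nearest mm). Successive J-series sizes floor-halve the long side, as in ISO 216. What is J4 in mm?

279 × 394 mm

Let J0's short side be w mm. w · w√2 = 1.76 m² = 1,760,000 mm², so w ≈ 1115.6 mm and w√2 ≈ 1577.7 mm → J0 = 1116 × 1578 mm.
J1: ⌊1578/2⌋ × 1116 = 789 × 1116 mm
J2: ⌊1116/2⌋ × 789 = 558 × 789 mm
J3: ⌊789/2⌋ × 558 = 394 × 558 mm
J4: ⌊558/2⌋ × 394 = 279 × 394 mm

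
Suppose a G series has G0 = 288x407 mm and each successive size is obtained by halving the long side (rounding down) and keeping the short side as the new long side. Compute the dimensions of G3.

G1: ⌊407/2⌋ × 288 = 203 × 288 mm
G2: ⌊288/2⌋ × 203 = 144 × 203 mm
G3: ⌊203/2⌋ × 144 = 101 × 144 mm

101 × 144 mm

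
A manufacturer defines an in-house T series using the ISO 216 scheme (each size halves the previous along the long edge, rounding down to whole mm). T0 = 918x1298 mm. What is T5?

162 × 229 mm

T1: ⌊1298/2⌋ × 918 = 649 × 918 mm
T2: ⌊918/2⌋ × 649 = 459 × 649 mm
T3: ⌊649/2⌋ × 459 = 324 × 459 mm
T4: ⌊459/2⌋ × 324 = 229 × 324 mm
T5: ⌊324/2⌋ × 229 = 162 × 229 mm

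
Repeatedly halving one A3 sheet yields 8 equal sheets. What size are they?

8 = 2^3, so 3 halving steps.
A3 → A4 → … → A6 after 3 steps.

A6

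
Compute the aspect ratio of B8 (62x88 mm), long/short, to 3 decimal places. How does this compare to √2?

88 / 62 = 1.419
ISO 216 targets √2 ≈ 1.414; the +0.005 deviation is from mm rounding.

1.419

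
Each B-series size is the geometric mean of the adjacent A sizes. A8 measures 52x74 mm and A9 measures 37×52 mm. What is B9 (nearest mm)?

Short side: √(52 · 37) = √1924 ≈ 43.9 → 44 mm
Long side: √(74 · 52) = √3848 ≈ 62.0 → 62 mm

44 × 62 mm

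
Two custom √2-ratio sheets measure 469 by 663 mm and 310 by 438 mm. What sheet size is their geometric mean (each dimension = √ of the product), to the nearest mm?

Short side: √(469 · 310) = √145390 ≈ 381.3 → 381 mm
Long side: √(663 · 438) = √290394 ≈ 538.9 → 539 mm

381 × 539 mm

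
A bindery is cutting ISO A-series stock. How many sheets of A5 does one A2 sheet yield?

Each ISO step halves the sheet: 1 × A2 → 2 × A3 → 4 × A4 → 8 × A5
From A2 to A5 is 3 halving steps: 2^3 = 8.

8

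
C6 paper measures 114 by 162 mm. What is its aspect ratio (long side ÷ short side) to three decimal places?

1.421

162 / 114 = 1.421
ISO 216 targets √2 ≈ 1.414; the +0.007 deviation is from mm rounding.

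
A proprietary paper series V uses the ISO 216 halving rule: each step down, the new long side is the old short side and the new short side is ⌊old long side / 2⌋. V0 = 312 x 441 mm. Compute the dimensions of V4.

V1: ⌊441/2⌋ × 312 = 220 × 312 mm
V2: ⌊312/2⌋ × 220 = 156 × 220 mm
V3: ⌊220/2⌋ × 156 = 110 × 156 mm
V4: ⌊156/2⌋ × 110 = 78 × 110 mm

78 × 110 mm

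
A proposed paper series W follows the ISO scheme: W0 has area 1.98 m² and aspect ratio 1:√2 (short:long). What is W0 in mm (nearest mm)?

1183 × 1673 mm

Let the short side be w mm. Then w · w√2 = 1.98 m² = 1,980,000 mm².
w² = 1,980,000/√2, so w ≈ 1183.2 mm; long side = w√2 ≈ 1673.4 mm.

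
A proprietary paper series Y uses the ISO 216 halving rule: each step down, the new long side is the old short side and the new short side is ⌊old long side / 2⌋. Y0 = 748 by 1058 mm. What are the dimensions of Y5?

132 × 187 mm

Y1: ⌊1058/2⌋ × 748 = 529 × 748 mm
Y2: ⌊748/2⌋ × 529 = 374 × 529 mm
Y3: ⌊529/2⌋ × 374 = 264 × 374 mm
Y4: ⌊374/2⌋ × 264 = 187 × 264 mm
Y5: ⌊264/2⌋ × 187 = 132 × 187 mm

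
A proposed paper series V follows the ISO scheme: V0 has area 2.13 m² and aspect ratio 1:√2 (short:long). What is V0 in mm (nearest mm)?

1227 × 1736 mm

Let the short side be w mm. Then w · w√2 = 2.13 m² = 2,130,000 mm².
w² = 2,130,000/√2, so w ≈ 1227.2 mm; long side = w√2 ≈ 1735.6 mm.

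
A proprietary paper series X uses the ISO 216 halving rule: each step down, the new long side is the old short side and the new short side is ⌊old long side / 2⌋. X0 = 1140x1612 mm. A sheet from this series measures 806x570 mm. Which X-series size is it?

X2

X0: 1140 × 1612 mm
X1: 806 × 1140 mm
X2: 570 × 806 mm
X3: 403 × 570 mm
→ matches X2.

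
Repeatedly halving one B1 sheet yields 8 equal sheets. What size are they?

B4

8 = 2^3, so 3 halving steps.
B1 → B2 → … → B4 after 3 steps.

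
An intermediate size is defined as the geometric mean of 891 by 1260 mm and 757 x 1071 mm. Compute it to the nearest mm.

Short side: √(891 · 757) = √674487 ≈ 821.3 → 821 mm
Long side: √(1260 · 1071) = √1349460 ≈ 1161.7 → 1162 mm

821 × 1162 mm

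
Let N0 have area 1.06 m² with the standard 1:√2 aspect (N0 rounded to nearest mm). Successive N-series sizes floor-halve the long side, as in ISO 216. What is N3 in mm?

Let N0's short side be w mm. w · w√2 = 1.06 m² = 1,060,000 mm², so w ≈ 865.8 mm and w√2 ≈ 1224.4 mm → N0 = 866 × 1224 mm.
N1: ⌊1224/2⌋ × 866 = 612 × 866 mm
N2: ⌊866/2⌋ × 612 = 433 × 612 mm
N3: ⌊612/2⌋ × 433 = 306 × 433 mm

306 × 433 mm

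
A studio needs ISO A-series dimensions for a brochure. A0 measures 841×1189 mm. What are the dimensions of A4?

210 × 297 mm

A1: ⌊1189/2⌋ × 841 = 594 × 841 mm
A2: ⌊841/2⌋ × 594 = 420 × 594 mm
A3: ⌊594/2⌋ × 420 = 297 × 420 mm
A4: ⌊420/2⌋ × 297 = 210 × 297 mm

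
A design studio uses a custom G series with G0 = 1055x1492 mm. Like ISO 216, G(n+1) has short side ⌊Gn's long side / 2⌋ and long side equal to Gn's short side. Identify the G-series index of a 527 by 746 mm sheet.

G2

G0: 1055 × 1492 mm
G1: 746 × 1055 mm
G2: 527 × 746 mm
G3: 373 × 527 mm
→ matches G2.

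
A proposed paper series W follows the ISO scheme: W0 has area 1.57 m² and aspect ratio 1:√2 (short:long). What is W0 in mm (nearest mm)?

1054 × 1490 mm

Let the short side be w mm. Then w · w√2 = 1.57 m² = 1,570,000 mm².
w² = 1,570,000/√2, so w ≈ 1053.6 mm; long side = w√2 ≈ 1490.1 mm.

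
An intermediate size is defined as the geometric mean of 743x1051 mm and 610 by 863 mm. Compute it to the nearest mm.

Short side: √(743 · 610) = √453230 ≈ 673.2 → 673 mm
Long side: √(1051 · 863) = √907013 ≈ 952.4 → 952 mm

673 × 952 mm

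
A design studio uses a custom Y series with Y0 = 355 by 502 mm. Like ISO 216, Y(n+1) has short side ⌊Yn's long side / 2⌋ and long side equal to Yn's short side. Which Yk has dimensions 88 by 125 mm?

Y0: 355 × 502 mm
Y1: 251 × 355 mm
Y2: 177 × 251 mm
Y3: 125 × 177 mm
Y4: 88 × 125 mm
Y5: 62 × 88 mm
→ matches Y4.

Y4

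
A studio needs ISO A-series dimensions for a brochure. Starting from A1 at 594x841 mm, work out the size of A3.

A2: ⌊841/2⌋ × 594 = 420 × 594 mm
A3: ⌊594/2⌋ × 420 = 297 × 420 mm

297 × 420 mm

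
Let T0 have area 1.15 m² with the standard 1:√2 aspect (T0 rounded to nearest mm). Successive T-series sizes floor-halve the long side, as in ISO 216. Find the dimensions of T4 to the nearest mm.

225 × 318 mm

Let T0's short side be w mm. w · w√2 = 1.15 m² = 1,150,000 mm², so w ≈ 901.8 mm and w√2 ≈ 1275.3 mm → T0 = 902 × 1275 mm.
T1: ⌊1275/2⌋ × 902 = 637 × 902 mm
T2: ⌊902/2⌋ × 637 = 451 × 637 mm
T3: ⌊637/2⌋ × 451 = 318 × 451 mm
T4: ⌊451/2⌋ × 318 = 225 × 318 mm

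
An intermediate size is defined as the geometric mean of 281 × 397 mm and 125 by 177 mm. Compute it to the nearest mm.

Short side: √(281 · 125) = √35125 ≈ 187.4 → 187 mm
Long side: √(397 · 177) = √70269 ≈ 265.1 → 265 mm

187 × 265 mm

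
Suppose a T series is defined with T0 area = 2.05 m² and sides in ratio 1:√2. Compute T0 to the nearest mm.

1204 × 1703 mm

Let the short side be w mm. Then w · w√2 = 2.05 m² = 2,050,000 mm².
w² = 2,050,000/√2, so w ≈ 1204.0 mm; long side = w√2 ≈ 1702.7 mm.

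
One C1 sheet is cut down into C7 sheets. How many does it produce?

64

Each ISO step halves the sheet: 1 × C1 → 2 × C2 → 4 × C3 → 8 × C4 → …
From C1 to C7 is 6 halving steps: 2^6 = 64.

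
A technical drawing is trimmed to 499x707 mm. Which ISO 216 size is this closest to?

B2 (500 × 707 mm)

Aspect ratio 707/499 ≈ 1.417 — close to the ISO √2 ≈ 1.414.
In the B-series (B0 = 1000 × 1414 mm): B2 = 500 × 707 mm.
Off by 1 mm total — nearest standard size.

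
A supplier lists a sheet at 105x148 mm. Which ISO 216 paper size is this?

Aspect ratio 148/105 ≈ 1.410 — close to the ISO √2 ≈ 1.414.
In the A-series (A0 area = 1 m²): A6 = 105 × 148 mm.

A6 (105 × 148 mm)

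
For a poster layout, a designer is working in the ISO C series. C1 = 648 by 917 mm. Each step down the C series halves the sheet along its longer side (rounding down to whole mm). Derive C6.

114 × 162 mm

C2: ⌊917/2⌋ × 648 = 458 × 648 mm
C3: ⌊648/2⌋ × 458 = 324 × 458 mm
C4: ⌊458/2⌋ × 324 = 229 × 324 mm
C5: ⌊324/2⌋ × 229 = 162 × 229 mm
C6: ⌊229/2⌋ × 162 = 114 × 162 mm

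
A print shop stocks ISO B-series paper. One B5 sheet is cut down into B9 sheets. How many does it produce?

16

Each ISO step halves the sheet: 1 × B5 → 2 × B6 → 4 × B7 → 8 × B8 → …
From B5 to B9 is 4 halving steps: 2^4 = 16.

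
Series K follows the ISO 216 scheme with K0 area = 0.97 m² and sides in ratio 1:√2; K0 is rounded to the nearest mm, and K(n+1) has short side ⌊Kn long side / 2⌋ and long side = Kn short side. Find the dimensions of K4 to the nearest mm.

Let K0's short side be w mm. w · w√2 = 0.97 m² = 970,000 mm², so w ≈ 828.2 mm and w√2 ≈ 1171.2 mm → K0 = 828 × 1171 mm.
K1: ⌊1171/2⌋ × 828 = 585 × 828 mm
K2: ⌊828/2⌋ × 585 = 414 × 585 mm
K3: ⌊585/2⌋ × 414 = 292 × 414 mm
K4: ⌊414/2⌋ × 292 = 207 × 292 mm

207 × 292 mm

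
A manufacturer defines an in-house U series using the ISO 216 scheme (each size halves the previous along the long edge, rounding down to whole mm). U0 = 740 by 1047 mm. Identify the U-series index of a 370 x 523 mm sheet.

U0: 740 × 1047 mm
U1: 523 × 740 mm
U2: 370 × 523 mm
U3: 261 × 370 mm
→ matches U2.

U2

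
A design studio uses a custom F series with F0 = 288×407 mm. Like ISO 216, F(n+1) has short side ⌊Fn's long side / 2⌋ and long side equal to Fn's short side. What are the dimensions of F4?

72 × 101 mm

F1: ⌊407/2⌋ × 288 = 203 × 288 mm
F2: ⌊288/2⌋ × 203 = 144 × 203 mm
F3: ⌊203/2⌋ × 144 = 101 × 144 mm
F4: ⌊144/2⌋ × 101 = 72 × 101 mm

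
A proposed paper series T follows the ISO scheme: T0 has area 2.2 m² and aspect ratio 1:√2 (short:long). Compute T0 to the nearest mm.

1247 × 1764 mm

Let the short side be w mm. Then w · w√2 = 2.2 m² = 2,200,000 mm².
w² = 2,200,000/√2, so w ≈ 1247.3 mm; long side = w√2 ≈ 1763.9 mm.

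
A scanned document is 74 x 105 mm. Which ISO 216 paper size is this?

A7 (74 × 105 mm)

Aspect ratio 105/74 ≈ 1.419 — close to the ISO √2 ≈ 1.414.
In the A-series (A0 area = 1 m²): A7 = 74 × 105 mm.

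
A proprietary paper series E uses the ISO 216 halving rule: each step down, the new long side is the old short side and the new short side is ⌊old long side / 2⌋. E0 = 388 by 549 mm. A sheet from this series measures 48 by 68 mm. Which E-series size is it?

E0: 388 × 549 mm
E1: 274 × 388 mm
E2: 194 × 274 mm
E3: 137 × 194 mm
E4: 97 × 137 mm
E5: 68 × 97 mm
E6: 48 × 68 mm
E7: 34 × 48 mm
→ matches E6.

E6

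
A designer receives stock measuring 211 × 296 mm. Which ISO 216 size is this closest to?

Aspect ratio 296/211 ≈ 1.403 — close to the ISO √2 ≈ 1.414.
In the A-series (A0 area = 1 m²): A4 = 210 × 297 mm.
Off by 2 mm total — nearest standard size.

A4 (210 × 297 mm)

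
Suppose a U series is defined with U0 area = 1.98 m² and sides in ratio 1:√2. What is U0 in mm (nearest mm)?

Let the short side be w mm. Then w · w√2 = 1.98 m² = 1,980,000 mm².
w² = 1,980,000/√2, so w ≈ 1183.2 mm; long side = w√2 ≈ 1673.4 mm.

1183 × 1673 mm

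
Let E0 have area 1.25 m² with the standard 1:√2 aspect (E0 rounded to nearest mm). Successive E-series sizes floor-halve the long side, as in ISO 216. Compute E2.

Let E0's short side be w mm. w · w√2 = 1.25 m² = 1,250,000 mm², so w ≈ 940.2 mm and w√2 ≈ 1329.6 mm → E0 = 940 × 1330 mm.
E1: ⌊1330/2⌋ × 940 = 665 × 940 mm
E2: ⌊940/2⌋ × 665 = 470 × 665 mm

470 × 665 mm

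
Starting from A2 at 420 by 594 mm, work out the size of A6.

A3: ⌊594/2⌋ × 420 = 297 × 420 mm
A4: ⌊420/2⌋ × 297 = 210 × 297 mm
A5: ⌊297/2⌋ × 210 = 148 × 210 mm
A6: ⌊210/2⌋ × 148 = 105 × 148 mm

105 × 148 mm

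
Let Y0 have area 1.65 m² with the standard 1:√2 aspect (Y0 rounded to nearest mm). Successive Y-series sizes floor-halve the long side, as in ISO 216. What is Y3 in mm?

Let Y0's short side be w mm. w · w√2 = 1.65 m² = 1,650,000 mm², so w ≈ 1080.2 mm and w√2 ≈ 1527.6 mm → Y0 = 1080 × 1528 mm.
Y1: ⌊1528/2⌋ × 1080 = 764 × 1080 mm
Y2: ⌊1080/2⌋ × 764 = 540 × 764 mm
Y3: ⌊764/2⌋ × 540 = 382 × 540 mm

382 × 540 mm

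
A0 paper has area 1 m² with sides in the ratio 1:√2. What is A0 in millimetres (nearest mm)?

841 × 1189 mm

Let the short side be w mm. Then the long side is w√2 and w · w√2 = 10⁶ mm².
w² = 10⁶/√2, so w = 1000 / 2^(1/4) ≈ 840.9 mm; long side = 1000 · 2^(1/4) ≈ 1189.2 mm.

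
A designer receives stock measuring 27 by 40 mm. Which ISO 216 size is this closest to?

Aspect ratio 40/27 ≈ 1.481 (ISO target is √2 ≈ 1.414).
In the C-series (envelope sizes, between A and B): C10 = 28 × 40 mm.
Off by 1 mm total — nearest standard size.

C10 (28 × 40 mm)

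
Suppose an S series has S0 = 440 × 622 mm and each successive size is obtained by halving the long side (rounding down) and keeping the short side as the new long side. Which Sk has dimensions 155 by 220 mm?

S3

S0: 440 × 622 mm
S1: 311 × 440 mm
S2: 220 × 311 mm
S3: 155 × 220 mm
S4: 110 × 155 mm
→ matches S3.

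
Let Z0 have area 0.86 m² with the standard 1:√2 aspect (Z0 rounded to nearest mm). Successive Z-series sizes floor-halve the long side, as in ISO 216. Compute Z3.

Let Z0's short side be w mm. w · w√2 = 0.86 m² = 860,000 mm², so w ≈ 779.8 mm and w√2 ≈ 1102.8 mm → Z0 = 780 × 1103 mm.
Z1: ⌊1103/2⌋ × 780 = 551 × 780 mm
Z2: ⌊780/2⌋ × 551 = 390 × 551 mm
Z3: ⌊551/2⌋ × 390 = 275 × 390 mm

275 × 390 mm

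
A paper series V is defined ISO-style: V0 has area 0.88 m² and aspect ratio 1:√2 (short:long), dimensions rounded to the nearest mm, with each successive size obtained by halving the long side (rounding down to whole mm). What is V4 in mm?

197 × 279 mm

Let V0's short side be w mm. w · w√2 = 0.88 m² = 880,000 mm², so w ≈ 788.8 mm and w√2 ≈ 1115.6 mm → V0 = 789 × 1116 mm.
V1: ⌊1116/2⌋ × 789 = 558 × 789 mm
V2: ⌊789/2⌋ × 558 = 394 × 558 mm
V3: ⌊558/2⌋ × 394 = 279 × 394 mm
V4: ⌊394/2⌋ × 279 = 197 × 279 mm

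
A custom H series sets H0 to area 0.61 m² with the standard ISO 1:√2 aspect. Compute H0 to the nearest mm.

Let the short side be w mm. Then w · w√2 = 0.61 m² = 610,000 mm².
w² = 610,000/√2, so w ≈ 656.8 mm; long side = w√2 ≈ 928.8 mm.

657 × 929 mm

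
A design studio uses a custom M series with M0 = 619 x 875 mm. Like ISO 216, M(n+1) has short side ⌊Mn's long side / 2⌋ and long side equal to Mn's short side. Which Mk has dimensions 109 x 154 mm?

M5

M0: 619 × 875 mm
M1: 437 × 619 mm
M2: 309 × 437 mm
M3: 218 × 309 mm
M4: 154 × 218 mm
M5: 109 × 154 mm
M6: 77 × 109 mm
→ matches M5.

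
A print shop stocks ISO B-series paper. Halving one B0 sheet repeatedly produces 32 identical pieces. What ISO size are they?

B5

32 = 2^5, so 5 halving steps.
B0 → B1 → … → B5 after 5 steps.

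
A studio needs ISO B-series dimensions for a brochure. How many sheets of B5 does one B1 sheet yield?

16

B1 = 707 × 1000 mm; B5 = 176 × 250 mm.
Each halving step doubles the count; 4 steps from B1 to B5.
2^4 = 16.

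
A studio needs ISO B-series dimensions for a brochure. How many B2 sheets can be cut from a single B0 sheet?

Each ISO step halves the sheet: 1 × B0 → 2 × B1 → 4 × B2
From B0 to B2 is 2 halving steps: 2^2 = 4.

4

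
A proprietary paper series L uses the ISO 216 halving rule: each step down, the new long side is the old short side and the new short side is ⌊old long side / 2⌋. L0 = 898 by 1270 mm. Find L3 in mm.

L1: ⌊1270/2⌋ × 898 = 635 × 898 mm
L2: ⌊898/2⌋ × 635 = 449 × 635 mm
L3: ⌊635/2⌋ × 449 = 317 × 449 mm

317 × 449 mm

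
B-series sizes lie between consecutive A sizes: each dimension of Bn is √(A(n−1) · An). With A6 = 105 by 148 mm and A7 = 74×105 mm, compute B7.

Short side: √(105 · 74) = √7770 ≈ 88.1 → 88 mm
Long side: √(148 · 105) = √15540 ≈ 124.7 → 125 mm

88 × 125 mm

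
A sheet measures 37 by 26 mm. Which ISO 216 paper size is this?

Aspect ratio 37/26 ≈ 1.423 — close to the ISO √2 ≈ 1.414.
In the A-series (A0 area = 1 m²): A10 = 26 × 37 mm.

A10 (26 × 37 mm)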